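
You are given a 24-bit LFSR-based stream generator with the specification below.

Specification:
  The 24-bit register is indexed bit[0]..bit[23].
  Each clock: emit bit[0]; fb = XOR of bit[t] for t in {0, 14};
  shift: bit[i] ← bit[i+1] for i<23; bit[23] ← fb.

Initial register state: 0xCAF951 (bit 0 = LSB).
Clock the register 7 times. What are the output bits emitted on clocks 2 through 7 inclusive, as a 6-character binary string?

000101

reg_0 = 0xCAF951
clock 1: out=1, reg = 0x657CA8
clock 2: out=0, reg = 0xB2BE54
clock 3: out=0, reg = 0x595F2A
clock 4: out=0, reg = 0xACAF95
clock 5: out=1, reg = 0xD657CA
clock 6: out=0, reg = 0xEB2BE5
clock 7: out=1, reg = 0xF595F2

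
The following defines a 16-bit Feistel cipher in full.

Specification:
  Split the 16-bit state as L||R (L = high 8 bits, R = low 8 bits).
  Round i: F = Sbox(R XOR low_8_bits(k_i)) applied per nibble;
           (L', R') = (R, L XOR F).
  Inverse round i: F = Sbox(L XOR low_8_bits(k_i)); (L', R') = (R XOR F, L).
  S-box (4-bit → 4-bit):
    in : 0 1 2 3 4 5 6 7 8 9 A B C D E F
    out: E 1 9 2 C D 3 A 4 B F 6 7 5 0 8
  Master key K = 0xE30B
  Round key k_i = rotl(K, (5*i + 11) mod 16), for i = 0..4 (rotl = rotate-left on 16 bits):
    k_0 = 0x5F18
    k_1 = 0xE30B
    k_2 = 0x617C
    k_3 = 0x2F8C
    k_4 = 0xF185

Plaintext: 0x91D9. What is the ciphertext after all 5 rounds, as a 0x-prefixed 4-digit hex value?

s_0 = plaintext = 0x91D9
s_1 = Round(s_0, k_0) = 0xD9E0
s_2 = Round(s_1, k_1) = 0xE0DF
s_3 = Round(s_2, k_2) = 0xDF12
s_4 = Round(s_3, k_3) = 0x126F
s_5 = Round(s_4, k_4) = 0x6F1D

0x6F1D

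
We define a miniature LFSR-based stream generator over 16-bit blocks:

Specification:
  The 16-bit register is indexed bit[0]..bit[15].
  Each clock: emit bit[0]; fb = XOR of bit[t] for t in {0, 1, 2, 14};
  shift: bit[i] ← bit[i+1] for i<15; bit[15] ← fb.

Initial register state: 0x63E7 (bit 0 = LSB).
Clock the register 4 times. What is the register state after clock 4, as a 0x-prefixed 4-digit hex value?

0xC63E

reg_0 = 0x63E7
clock 1: out=1, reg = 0x31F3
clock 2: out=1, reg = 0x18F9
clock 3: out=1, reg = 0x8C7C
clock 4: out=0, reg = 0xC63E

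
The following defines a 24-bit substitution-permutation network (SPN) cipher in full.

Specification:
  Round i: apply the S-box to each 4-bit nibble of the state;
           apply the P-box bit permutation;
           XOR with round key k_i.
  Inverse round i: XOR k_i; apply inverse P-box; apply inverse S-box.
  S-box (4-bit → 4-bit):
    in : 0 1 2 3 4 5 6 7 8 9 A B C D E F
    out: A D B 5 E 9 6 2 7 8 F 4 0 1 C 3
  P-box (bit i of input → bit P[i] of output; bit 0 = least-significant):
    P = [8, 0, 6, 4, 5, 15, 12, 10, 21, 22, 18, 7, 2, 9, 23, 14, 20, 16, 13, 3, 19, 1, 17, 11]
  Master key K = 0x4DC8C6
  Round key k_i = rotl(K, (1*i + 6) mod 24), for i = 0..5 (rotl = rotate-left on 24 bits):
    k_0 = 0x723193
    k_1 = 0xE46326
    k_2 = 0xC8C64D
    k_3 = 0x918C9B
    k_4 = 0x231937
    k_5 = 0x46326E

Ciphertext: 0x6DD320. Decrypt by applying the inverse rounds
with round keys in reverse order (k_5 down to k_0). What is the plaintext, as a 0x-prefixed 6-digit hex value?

s_0 = ciphertext = 0x6DD320
s_1 = InvRound(s_0, k_5) = 0x845D73
s_2 = InvRound(s_1, k_4) = 0xB7139B
s_3 = InvRound(s_2, k_3) = 0xEC734D
s_4 = InvRound(s_3, k_2) = 0xCBC34D
s_5 = InvRound(s_4, k_1) = 0x84C3F6
s_6 = InvRound(s_5, k_0) = 0xB3A886

0xB3A886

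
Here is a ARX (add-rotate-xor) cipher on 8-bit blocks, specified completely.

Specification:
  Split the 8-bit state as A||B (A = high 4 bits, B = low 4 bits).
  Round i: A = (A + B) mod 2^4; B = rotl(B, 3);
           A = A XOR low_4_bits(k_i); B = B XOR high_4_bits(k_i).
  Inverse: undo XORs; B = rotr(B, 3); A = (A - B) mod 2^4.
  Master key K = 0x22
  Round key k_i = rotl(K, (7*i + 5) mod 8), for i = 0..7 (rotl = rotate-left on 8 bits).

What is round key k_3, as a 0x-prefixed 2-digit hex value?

K = 0x22
k_0 = rotl(K, (7*0+5) mod 8) = rotl(K, 5) = 0x44
k_1 = rotl(K, (7*1+5) mod 8) = rotl(K, 4) = 0x22
k_2 = rotl(K, (7*2+5) mod 8) = rotl(K, 3) = 0x11
k_3 = rotl(K, (7*3+5) mod 8) = rotl(K, 2) = 0x88

0x88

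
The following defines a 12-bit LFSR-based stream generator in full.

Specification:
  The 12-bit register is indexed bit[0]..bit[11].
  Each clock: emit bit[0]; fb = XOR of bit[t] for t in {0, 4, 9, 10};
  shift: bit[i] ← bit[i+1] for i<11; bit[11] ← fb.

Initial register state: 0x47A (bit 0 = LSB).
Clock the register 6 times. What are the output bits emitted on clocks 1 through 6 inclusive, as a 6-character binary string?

010111

reg_0 = 0x47A
clock 1: out=0, reg = 0x23D
clock 2: out=1, reg = 0x91E
clock 3: out=0, reg = 0xC8F
clock 4: out=1, reg = 0x647
clock 5: out=1, reg = 0xB23
clock 6: out=1, reg = 0x591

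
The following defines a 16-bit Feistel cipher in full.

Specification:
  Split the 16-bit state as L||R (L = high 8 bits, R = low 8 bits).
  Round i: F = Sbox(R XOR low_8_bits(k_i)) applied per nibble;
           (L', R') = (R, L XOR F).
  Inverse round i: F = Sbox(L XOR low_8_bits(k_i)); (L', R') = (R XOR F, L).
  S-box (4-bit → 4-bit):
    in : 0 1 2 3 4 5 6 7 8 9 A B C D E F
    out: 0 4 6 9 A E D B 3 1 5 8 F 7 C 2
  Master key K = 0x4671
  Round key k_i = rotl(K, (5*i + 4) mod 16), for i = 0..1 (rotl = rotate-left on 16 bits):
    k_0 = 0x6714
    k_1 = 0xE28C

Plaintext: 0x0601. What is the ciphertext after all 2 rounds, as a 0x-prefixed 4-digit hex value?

0x48FB

s_0 = plaintext = 0x0601
s_1 = Round(s_0, k_0) = 0x0148
s_2 = Round(s_1, k_1) = 0x48FB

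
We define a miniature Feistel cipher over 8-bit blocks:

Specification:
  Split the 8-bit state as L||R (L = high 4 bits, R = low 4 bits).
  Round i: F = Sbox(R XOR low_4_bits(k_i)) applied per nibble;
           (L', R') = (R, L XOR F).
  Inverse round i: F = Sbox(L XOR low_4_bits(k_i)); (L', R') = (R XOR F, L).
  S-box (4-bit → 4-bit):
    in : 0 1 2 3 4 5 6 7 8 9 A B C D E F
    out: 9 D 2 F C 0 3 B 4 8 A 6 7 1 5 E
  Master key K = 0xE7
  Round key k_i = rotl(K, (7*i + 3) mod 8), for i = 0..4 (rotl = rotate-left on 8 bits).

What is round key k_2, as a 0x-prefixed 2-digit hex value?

K = 0xE7
k_0 = rotl(K, (7*0+3) mod 8) = rotl(K, 3) = 0x3F
k_1 = rotl(K, (7*1+3) mod 8) = rotl(K, 2) = 0x9F
k_2 = rotl(K, (7*2+3) mod 8) = rotl(K, 1) = 0xCF

0xCF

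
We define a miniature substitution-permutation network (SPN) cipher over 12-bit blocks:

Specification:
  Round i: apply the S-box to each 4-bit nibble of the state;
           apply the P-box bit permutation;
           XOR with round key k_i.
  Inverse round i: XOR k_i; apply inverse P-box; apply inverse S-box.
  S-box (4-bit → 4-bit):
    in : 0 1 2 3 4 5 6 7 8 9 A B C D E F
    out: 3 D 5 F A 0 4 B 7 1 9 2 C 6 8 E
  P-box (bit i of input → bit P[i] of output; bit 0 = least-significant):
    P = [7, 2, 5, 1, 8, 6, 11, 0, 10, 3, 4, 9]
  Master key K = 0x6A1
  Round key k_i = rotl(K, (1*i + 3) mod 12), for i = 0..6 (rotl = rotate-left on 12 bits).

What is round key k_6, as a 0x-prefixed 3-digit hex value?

K = 0x6A1
k_0 = rotl(K, (1*0+3) mod 12) = rotl(K, 3) = 0x50B
k_1 = rotl(K, (1*1+3) mod 12) = rotl(K, 4) = 0xA16
k_2 = rotl(K, (1*2+3) mod 12) = rotl(K, 5) = 0x42D
k_3 = rotl(K, (1*3+3) mod 12) = rotl(K, 6) = 0x85A
k_4 = rotl(K, (1*4+3) mod 12) = rotl(K, 7) = 0x0B5
k_5 = rotl(K, (1*5+3) mod 12) = rotl(K, 8) = 0x16A
k_6 = rotl(K, (1*6+3) mod 12) = rotl(K, 9) = 0x2D4

0x2D4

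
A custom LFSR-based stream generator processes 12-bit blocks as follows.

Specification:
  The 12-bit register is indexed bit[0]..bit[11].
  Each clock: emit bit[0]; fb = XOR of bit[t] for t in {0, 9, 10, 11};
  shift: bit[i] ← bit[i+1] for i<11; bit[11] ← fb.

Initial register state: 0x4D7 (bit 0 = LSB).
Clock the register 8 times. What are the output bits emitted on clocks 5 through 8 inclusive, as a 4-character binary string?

reg_0 = 0x4D7
clock 1: out=1, reg = 0x26B
clock 2: out=1, reg = 0x135
clock 3: out=1, reg = 0x89A
clock 4: out=0, reg = 0xC4D
clock 5: out=1, reg = 0xE26
clock 6: out=0, reg = 0xF13
clock 7: out=1, reg = 0x789
clock 8: out=1, reg = 0xBC4

1011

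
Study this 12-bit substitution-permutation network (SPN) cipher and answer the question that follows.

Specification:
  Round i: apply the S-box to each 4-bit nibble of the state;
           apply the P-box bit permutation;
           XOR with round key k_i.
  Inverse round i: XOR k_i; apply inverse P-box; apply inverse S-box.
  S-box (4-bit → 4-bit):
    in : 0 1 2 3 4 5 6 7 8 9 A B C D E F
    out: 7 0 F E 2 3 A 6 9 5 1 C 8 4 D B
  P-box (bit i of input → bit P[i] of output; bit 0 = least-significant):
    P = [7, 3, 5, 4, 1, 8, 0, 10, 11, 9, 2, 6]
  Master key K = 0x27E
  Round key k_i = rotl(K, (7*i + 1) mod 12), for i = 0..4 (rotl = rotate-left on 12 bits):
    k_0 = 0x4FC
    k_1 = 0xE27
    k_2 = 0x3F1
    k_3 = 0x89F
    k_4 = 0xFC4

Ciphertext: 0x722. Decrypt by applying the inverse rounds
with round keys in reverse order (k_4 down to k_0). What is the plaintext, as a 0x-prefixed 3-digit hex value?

s_0 = ciphertext = 0x722
s_1 = InvRound(s_0, k_4) = 0xEA9
s_2 = InvRound(s_1, k_3) = 0x78B
s_3 = InvRound(s_2, k_2) = 0xC83
s_4 = InvRound(s_3, k_1) = 0x719
s_5 = InvRound(s_4, k_0) = 0x379

0x379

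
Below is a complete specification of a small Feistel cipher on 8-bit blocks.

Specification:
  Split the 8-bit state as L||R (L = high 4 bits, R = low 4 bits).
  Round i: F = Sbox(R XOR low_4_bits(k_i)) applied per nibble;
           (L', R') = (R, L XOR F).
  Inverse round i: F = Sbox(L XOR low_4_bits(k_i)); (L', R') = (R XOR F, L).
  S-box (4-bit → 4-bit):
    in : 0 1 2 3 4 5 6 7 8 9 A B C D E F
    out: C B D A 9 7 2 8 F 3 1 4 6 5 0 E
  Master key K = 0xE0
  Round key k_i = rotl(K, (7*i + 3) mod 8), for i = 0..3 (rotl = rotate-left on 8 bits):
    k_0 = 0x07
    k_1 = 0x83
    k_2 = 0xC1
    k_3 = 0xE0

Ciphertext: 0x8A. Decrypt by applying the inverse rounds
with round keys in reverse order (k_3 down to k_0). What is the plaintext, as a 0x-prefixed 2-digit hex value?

s_0 = ciphertext = 0x8A
s_1 = InvRound(s_0, k_3) = 0x58
s_2 = InvRound(s_1, k_2) = 0x15
s_3 = InvRound(s_2, k_1) = 0x81
s_4 = InvRound(s_3, k_0) = 0xF8

0xF8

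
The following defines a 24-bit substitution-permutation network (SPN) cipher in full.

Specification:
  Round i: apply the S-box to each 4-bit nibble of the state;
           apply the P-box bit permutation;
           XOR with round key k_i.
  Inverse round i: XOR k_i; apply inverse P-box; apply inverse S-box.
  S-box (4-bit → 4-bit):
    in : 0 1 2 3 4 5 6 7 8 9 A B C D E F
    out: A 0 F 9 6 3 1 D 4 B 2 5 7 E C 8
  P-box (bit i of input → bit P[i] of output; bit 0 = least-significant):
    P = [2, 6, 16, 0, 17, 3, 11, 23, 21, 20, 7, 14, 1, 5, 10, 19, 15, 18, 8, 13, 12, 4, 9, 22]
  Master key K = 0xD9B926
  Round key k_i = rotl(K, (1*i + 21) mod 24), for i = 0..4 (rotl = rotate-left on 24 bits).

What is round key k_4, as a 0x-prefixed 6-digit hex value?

K = 0xD9B926
k_0 = rotl(K, (1*0+21) mod 24) = rotl(K, 21) = 0xDB3724
k_1 = rotl(K, (1*1+21) mod 24) = rotl(K, 22) = 0xB66E49
k_2 = rotl(K, (1*2+21) mod 24) = rotl(K, 23) = 0x6CDC93
k_3 = rotl(K, (1*3+21) mod 24) = rotl(K, 0) = 0xD9B926
k_4 = rotl(K, (1*4+21) mod 24) = rotl(K, 1) = 0xB3724D

0xB3724D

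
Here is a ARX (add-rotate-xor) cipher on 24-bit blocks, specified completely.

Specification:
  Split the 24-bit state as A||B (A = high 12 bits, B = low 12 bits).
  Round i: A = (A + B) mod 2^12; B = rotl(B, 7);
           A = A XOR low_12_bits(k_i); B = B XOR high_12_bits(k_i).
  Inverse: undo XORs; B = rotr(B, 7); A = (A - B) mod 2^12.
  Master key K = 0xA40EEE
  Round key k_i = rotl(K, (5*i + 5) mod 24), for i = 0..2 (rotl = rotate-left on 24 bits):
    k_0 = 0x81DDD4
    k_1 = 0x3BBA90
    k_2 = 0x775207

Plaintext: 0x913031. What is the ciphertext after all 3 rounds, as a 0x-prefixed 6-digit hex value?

s_0 = plaintext = 0x913031
s_1 = Round(s_0, k_0) = 0x49009C
s_2 = Round(s_1, k_1) = 0xFBCDBF
s_3 = Round(s_2, k_2) = 0xF7C898

0xF7C898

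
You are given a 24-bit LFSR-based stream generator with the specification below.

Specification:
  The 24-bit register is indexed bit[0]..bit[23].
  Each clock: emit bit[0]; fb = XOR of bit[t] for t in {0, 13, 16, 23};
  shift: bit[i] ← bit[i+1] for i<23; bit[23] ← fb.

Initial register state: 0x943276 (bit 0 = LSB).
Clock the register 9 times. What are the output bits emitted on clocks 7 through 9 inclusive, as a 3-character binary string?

reg_0 = 0x943276
clock 1: out=0, reg = 0x4A193B
clock 2: out=1, reg = 0xA50C9D
clock 3: out=1, reg = 0xD2864E
clock 4: out=0, reg = 0xE94327
clock 5: out=1, reg = 0xF4A193
clock 6: out=1, reg = 0xFA50C9
clock 7: out=1, reg = 0x7D2864
clock 8: out=0, reg = 0x3E9432
clock 9: out=0, reg = 0x1F4A19

100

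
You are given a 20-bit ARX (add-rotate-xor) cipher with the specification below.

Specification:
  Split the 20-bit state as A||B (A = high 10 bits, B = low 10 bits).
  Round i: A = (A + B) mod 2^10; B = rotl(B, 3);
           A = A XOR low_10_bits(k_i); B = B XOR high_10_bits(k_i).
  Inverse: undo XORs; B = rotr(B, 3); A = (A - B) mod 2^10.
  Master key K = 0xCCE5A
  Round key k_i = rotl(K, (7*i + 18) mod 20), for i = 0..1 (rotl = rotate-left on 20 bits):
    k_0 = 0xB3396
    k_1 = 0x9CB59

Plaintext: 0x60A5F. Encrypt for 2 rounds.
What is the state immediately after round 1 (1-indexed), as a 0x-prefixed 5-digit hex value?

s_0 = plaintext = 0x60A5F
s_1 = Round(s_0, k_0) = 0x1DC30
s_2 = Round(s_1, k_1) = 0xFFBF2

0x1DC30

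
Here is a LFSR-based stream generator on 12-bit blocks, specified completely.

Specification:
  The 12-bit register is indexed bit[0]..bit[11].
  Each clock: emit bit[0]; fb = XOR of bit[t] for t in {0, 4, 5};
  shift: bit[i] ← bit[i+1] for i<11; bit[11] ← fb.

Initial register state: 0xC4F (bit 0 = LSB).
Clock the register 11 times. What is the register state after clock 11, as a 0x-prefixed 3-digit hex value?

reg_0 = 0xC4F
clock 1: out=1, reg = 0xE27
clock 2: out=1, reg = 0x713
clock 3: out=1, reg = 0x389
clock 4: out=1, reg = 0x9C4
clock 5: out=0, reg = 0x4E2
clock 6: out=0, reg = 0xA71
clock 7: out=1, reg = 0xD38
clock 8: out=0, reg = 0x69C
clock 9: out=0, reg = 0xB4E
clock 10: out=0, reg = 0x5A7
clock 11: out=1, reg = 0x2D3

0x2D3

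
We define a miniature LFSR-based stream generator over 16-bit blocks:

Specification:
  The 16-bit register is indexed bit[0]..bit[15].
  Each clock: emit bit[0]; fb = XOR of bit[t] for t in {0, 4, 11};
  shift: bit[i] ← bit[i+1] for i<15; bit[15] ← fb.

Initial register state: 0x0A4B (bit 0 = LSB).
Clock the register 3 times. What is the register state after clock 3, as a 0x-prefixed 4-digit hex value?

0xC149

reg_0 = 0x0A4B
clock 1: out=1, reg = 0x0525
clock 2: out=1, reg = 0x8292
clock 3: out=0, reg = 0xC149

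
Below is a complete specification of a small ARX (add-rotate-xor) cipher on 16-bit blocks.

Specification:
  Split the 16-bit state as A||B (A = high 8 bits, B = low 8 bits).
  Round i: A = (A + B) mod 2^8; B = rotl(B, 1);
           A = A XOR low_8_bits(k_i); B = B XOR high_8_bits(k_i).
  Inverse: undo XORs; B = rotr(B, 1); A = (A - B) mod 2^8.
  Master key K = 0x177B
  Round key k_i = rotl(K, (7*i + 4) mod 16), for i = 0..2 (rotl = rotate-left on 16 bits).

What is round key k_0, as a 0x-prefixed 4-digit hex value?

0x77B1

K = 0x177B
k_0 = rotl(K, (7*0+4) mod 16) = rotl(K, 4) = 0x77B1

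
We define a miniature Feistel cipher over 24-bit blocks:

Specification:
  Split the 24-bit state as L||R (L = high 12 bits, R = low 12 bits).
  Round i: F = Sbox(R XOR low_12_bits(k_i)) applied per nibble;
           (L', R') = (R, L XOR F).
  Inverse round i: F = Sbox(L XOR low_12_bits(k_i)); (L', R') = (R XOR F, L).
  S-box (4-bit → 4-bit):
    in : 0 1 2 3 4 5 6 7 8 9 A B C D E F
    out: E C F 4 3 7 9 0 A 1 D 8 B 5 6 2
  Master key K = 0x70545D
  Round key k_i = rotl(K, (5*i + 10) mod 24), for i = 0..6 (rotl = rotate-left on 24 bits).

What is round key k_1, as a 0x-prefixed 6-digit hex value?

0x2EB82A

K = 0x70545D
k_0 = rotl(K, (5*0+10) mod 24) = rotl(K, 10) = 0x5175C1
k_1 = rotl(K, (5*1+10) mod 24) = rotl(K, 15) = 0x2EB82A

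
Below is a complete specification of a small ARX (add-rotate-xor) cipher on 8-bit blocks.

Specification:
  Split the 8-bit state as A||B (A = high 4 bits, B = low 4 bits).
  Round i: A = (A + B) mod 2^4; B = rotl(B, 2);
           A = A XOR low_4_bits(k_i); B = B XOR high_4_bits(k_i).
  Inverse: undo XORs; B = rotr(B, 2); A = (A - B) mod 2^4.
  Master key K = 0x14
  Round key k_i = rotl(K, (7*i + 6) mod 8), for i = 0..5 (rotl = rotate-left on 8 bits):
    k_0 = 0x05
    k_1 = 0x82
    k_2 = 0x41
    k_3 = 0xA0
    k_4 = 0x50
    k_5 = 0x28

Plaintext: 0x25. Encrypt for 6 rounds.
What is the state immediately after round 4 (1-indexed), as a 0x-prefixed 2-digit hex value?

0x66

s_0 = plaintext = 0x25
s_1 = Round(s_0, k_0) = 0x25
s_2 = Round(s_1, k_1) = 0x5D
s_3 = Round(s_2, k_2) = 0x33
s_4 = Round(s_3, k_3) = 0x66
s_5 = Round(s_4, k_4) = 0xCC
s_6 = Round(s_5, k_5) = 0x01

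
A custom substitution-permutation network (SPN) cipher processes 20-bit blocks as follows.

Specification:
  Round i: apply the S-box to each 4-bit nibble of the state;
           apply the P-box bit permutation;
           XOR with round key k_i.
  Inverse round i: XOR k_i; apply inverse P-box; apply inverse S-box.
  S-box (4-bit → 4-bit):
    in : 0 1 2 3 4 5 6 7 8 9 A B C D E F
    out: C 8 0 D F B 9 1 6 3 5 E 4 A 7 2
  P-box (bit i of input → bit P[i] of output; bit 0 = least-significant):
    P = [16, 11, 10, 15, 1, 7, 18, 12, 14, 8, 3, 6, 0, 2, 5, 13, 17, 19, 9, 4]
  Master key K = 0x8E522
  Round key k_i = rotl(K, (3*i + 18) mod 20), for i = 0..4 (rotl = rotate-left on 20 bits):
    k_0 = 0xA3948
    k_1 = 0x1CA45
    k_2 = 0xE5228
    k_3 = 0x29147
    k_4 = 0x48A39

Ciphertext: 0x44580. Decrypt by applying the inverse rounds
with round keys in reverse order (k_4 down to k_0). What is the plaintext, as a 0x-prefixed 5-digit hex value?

0x3AF5E

s_0 = ciphertext = 0x44580
s_1 = InvRound(s_0, k_4) = 0x0AEFB
s_2 = InvRound(s_1, k_3) = 0x3B8D8
s_3 = InvRound(s_2, k_2) = 0xB0685
s_4 = InvRound(s_3, k_1) = 0x926FB
s_5 = InvRound(s_4, k_0) = 0x3AF5E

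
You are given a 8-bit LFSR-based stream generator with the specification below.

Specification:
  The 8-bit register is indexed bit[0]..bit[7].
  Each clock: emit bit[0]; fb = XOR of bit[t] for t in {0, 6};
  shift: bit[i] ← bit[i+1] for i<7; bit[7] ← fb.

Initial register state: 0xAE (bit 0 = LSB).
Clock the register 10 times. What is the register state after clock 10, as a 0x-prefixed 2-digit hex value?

0xF7

reg_0 = 0xAE
clock 1: out=0, reg = 0x57
clock 2: out=1, reg = 0x2B
clock 3: out=1, reg = 0x95
clock 4: out=1, reg = 0xCA
clock 5: out=0, reg = 0xE5
clock 6: out=1, reg = 0x72
clock 7: out=0, reg = 0xB9
clock 8: out=1, reg = 0xDC
clock 9: out=0, reg = 0xEE
clock 10: out=0, reg = 0xF7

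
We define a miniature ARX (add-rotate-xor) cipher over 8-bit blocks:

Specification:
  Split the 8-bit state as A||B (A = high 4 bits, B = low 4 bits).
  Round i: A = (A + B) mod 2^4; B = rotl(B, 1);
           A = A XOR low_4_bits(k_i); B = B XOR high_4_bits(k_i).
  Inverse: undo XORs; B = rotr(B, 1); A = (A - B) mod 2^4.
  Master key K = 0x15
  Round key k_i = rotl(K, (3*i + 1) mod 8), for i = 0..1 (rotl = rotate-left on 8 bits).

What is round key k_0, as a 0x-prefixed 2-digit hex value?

K = 0x15
k_0 = rotl(K, (3*0+1) mod 8) = rotl(K, 1) = 0x2A

0x2A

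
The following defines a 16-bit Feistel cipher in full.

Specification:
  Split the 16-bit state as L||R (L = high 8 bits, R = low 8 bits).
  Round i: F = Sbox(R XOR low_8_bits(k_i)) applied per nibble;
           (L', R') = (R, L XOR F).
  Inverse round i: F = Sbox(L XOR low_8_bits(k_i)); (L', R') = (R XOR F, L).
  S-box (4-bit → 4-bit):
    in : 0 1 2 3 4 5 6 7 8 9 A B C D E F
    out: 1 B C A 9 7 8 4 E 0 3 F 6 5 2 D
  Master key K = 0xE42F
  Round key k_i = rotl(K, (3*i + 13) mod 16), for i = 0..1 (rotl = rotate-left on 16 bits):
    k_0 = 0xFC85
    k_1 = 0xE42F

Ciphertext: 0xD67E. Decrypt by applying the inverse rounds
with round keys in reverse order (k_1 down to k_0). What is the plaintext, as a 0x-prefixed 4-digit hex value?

s_0 = ciphertext = 0xD67E
s_1 = InvRound(s_0, k_1) = 0xAED6
s_2 = InvRound(s_1, k_0) = 0x19AE

0x19AE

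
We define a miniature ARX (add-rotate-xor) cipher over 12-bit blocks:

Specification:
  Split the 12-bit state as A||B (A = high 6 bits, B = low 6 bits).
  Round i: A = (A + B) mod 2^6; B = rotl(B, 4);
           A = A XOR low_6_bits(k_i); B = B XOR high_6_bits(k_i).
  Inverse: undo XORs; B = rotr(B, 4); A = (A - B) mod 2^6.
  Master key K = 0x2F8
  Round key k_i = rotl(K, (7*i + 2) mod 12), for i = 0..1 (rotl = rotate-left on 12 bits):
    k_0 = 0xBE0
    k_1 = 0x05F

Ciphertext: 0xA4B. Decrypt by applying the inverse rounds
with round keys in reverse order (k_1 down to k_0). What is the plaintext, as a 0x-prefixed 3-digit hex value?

0x49C

s_0 = ciphertext = 0xA4B
s_1 = InvRound(s_0, k_1) = 0x3A8
s_2 = InvRound(s_1, k_0) = 0x49C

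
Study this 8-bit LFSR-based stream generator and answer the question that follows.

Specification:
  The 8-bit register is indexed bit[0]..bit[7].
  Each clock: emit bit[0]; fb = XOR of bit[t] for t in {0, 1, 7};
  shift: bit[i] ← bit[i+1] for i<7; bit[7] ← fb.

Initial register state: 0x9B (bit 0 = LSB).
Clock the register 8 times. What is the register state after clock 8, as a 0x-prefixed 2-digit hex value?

reg_0 = 0x9B
clock 1: out=1, reg = 0xCD
clock 2: out=1, reg = 0x66
clock 3: out=0, reg = 0xB3
clock 4: out=1, reg = 0xD9
clock 5: out=1, reg = 0x6C
clock 6: out=0, reg = 0x36
clock 7: out=0, reg = 0x9B
clock 8: out=1, reg = 0xCD

0xCD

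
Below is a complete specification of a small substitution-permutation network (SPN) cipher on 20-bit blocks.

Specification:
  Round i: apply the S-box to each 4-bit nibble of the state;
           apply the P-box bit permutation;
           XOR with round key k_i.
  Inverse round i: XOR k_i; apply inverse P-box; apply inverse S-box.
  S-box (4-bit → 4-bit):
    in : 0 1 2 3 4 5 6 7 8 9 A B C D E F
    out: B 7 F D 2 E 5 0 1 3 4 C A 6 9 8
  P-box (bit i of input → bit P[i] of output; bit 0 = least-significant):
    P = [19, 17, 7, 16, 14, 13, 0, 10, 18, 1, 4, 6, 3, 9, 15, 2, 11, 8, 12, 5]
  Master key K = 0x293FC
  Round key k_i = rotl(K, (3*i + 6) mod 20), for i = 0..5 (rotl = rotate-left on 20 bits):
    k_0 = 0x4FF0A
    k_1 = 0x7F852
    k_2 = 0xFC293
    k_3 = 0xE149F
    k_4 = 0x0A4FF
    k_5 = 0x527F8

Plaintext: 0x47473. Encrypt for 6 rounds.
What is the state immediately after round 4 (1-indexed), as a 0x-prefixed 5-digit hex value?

0x1C8E0

s_0 = plaintext = 0x47473
s_1 = Round(s_0, k_0) = 0xDFE88
s_2 = Round(s_1, k_1) = 0xBA916
s_3 = Round(s_2, k_2) = 0x33230
s_4 = Round(s_3, k_3) = 0x1C8E0
s_5 = Round(s_4, k_4) = 0xFFBFB
s_6 = Round(s_5, k_5) = 0x4230C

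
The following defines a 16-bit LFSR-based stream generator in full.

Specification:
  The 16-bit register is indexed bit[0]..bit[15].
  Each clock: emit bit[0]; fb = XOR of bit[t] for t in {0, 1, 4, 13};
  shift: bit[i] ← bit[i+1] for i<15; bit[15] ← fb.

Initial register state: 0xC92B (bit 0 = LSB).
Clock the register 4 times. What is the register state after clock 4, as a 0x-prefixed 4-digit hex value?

0xAC92

reg_0 = 0xC92B
clock 1: out=1, reg = 0x6495
clock 2: out=1, reg = 0xB24A
clock 3: out=0, reg = 0x5925
clock 4: out=1, reg = 0xAC92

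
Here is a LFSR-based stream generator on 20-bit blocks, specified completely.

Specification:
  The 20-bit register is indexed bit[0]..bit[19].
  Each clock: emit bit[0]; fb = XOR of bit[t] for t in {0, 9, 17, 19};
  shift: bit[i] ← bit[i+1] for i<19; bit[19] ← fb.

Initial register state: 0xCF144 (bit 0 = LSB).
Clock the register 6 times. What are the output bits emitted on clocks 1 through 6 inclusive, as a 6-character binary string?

reg_0 = 0xCF144
clock 1: out=0, reg = 0xE78A2
clock 2: out=0, reg = 0x73C51
clock 3: out=1, reg = 0x39E28
clock 4: out=0, reg = 0x1CF14
clock 5: out=0, reg = 0x8E78A
clock 6: out=0, reg = 0x473C5

001000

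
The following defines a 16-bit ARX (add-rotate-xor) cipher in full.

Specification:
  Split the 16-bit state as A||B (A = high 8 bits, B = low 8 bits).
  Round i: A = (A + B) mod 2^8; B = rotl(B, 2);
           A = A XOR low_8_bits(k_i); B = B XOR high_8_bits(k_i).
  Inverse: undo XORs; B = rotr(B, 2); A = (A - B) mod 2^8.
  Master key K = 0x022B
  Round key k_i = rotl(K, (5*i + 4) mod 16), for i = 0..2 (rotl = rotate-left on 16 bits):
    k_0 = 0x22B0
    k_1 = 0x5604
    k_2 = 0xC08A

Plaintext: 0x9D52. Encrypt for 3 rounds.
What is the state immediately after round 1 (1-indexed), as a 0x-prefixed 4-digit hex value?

0x5F6B

s_0 = plaintext = 0x9D52
s_1 = Round(s_0, k_0) = 0x5F6B
s_2 = Round(s_1, k_1) = 0xCEFB
s_3 = Round(s_2, k_2) = 0x432F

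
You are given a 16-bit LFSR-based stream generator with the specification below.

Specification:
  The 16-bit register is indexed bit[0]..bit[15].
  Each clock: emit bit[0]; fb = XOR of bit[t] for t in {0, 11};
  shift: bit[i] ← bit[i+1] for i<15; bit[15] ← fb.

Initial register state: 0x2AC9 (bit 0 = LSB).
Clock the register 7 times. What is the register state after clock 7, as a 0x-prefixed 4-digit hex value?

reg_0 = 0x2AC9
clock 1: out=1, reg = 0x1564
clock 2: out=0, reg = 0x0AB2
clock 3: out=0, reg = 0x8559
clock 4: out=1, reg = 0xC2AC
clock 5: out=0, reg = 0x6156
clock 6: out=0, reg = 0x30AB
clock 7: out=1, reg = 0x9855

0x9855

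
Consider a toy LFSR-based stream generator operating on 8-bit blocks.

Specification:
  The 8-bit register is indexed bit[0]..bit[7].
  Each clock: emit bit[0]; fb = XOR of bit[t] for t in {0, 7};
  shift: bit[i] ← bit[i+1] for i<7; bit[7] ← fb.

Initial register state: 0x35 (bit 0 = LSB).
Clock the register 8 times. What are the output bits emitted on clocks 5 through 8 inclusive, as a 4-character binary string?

1100

reg_0 = 0x35
clock 1: out=1, reg = 0x9A
clock 2: out=0, reg = 0xCD
clock 3: out=1, reg = 0x66
clock 4: out=0, reg = 0x33
clock 5: out=1, reg = 0x99
clock 6: out=1, reg = 0x4C
clock 7: out=0, reg = 0x26
clock 8: out=0, reg = 0x13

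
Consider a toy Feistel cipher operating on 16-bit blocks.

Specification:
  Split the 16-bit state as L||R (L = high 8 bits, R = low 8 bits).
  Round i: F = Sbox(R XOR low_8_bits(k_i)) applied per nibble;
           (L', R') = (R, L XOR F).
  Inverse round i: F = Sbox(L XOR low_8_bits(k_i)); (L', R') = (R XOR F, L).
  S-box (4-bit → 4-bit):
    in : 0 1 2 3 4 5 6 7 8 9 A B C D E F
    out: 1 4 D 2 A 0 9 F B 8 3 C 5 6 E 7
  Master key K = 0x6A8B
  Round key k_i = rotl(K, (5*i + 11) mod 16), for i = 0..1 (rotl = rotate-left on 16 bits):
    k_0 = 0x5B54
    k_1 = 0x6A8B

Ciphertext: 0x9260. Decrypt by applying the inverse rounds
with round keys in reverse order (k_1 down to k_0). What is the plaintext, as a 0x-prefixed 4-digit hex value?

s_0 = ciphertext = 0x9260
s_1 = InvRound(s_0, k_1) = 0x2892
s_2 = InvRound(s_1, k_0) = 0x6728

0x6728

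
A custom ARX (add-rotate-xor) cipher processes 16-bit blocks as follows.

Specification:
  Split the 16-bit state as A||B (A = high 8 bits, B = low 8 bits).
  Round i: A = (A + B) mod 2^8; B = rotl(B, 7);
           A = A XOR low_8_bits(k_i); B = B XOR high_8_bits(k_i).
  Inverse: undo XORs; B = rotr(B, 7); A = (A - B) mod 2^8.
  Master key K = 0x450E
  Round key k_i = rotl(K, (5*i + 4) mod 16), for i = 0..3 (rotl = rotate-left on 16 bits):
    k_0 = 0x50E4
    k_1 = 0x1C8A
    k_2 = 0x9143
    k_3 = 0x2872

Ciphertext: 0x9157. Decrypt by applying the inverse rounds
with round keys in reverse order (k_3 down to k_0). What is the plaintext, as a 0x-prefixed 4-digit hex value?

s_0 = ciphertext = 0x9157
s_1 = InvRound(s_0, k_3) = 0xE5FE
s_2 = InvRound(s_1, k_2) = 0xC8DE
s_3 = InvRound(s_2, k_1) = 0xBD85
s_4 = InvRound(s_3, k_0) = 0xAEAB

0xAEAB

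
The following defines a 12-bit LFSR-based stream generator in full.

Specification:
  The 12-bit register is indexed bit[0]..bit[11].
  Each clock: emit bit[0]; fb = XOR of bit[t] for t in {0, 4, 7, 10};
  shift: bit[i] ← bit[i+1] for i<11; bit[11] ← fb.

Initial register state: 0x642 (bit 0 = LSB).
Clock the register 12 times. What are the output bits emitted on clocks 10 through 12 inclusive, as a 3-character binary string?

110

reg_0 = 0x642
clock 1: out=0, reg = 0xB21
clock 2: out=1, reg = 0xD90
clock 3: out=0, reg = 0xEC8
clock 4: out=0, reg = 0x764
clock 5: out=0, reg = 0xBB2
clock 6: out=0, reg = 0x5D9
clock 7: out=1, reg = 0x2EC
clock 8: out=0, reg = 0x976
clock 9: out=0, reg = 0xCBB
clock 10: out=1, reg = 0x65D
clock 11: out=1, reg = 0xB2E
clock 12: out=0, reg = 0x597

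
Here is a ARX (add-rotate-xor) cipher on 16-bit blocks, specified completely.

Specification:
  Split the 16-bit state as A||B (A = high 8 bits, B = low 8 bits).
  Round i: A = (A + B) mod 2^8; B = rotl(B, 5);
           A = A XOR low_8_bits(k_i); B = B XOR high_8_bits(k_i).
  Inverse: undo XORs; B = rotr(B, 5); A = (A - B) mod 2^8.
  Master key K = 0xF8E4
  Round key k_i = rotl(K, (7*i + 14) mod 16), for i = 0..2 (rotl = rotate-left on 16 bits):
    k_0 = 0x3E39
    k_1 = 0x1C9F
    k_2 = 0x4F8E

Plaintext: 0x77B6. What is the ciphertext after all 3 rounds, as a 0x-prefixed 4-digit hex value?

s_0 = plaintext = 0x77B6
s_1 = Round(s_0, k_0) = 0x14E8
s_2 = Round(s_1, k_1) = 0x6301
s_3 = Round(s_2, k_2) = 0xEA6F

0xEA6F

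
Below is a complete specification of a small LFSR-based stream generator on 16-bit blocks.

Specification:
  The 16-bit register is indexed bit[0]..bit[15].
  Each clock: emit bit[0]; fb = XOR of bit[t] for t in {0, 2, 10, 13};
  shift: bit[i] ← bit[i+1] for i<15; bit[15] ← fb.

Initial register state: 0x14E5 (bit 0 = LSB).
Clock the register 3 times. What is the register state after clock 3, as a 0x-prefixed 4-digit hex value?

reg_0 = 0x14E5
clock 1: out=1, reg = 0x8A72
clock 2: out=0, reg = 0x4539
clock 3: out=1, reg = 0x229C

0x229C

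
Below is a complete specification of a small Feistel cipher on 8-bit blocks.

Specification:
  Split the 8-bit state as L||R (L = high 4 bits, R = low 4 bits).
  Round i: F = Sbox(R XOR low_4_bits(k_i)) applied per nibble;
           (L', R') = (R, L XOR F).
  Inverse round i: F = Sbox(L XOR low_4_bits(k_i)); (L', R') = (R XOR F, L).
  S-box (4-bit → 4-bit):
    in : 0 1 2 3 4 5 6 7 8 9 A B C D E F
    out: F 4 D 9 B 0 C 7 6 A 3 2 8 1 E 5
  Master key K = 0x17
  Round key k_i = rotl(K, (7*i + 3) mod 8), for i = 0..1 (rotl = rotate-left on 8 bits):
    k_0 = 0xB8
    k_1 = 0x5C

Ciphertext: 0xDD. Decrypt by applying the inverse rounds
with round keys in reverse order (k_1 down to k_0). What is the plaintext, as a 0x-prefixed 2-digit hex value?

0x99

s_0 = ciphertext = 0xDD
s_1 = InvRound(s_0, k_1) = 0x9D
s_2 = InvRound(s_1, k_0) = 0x99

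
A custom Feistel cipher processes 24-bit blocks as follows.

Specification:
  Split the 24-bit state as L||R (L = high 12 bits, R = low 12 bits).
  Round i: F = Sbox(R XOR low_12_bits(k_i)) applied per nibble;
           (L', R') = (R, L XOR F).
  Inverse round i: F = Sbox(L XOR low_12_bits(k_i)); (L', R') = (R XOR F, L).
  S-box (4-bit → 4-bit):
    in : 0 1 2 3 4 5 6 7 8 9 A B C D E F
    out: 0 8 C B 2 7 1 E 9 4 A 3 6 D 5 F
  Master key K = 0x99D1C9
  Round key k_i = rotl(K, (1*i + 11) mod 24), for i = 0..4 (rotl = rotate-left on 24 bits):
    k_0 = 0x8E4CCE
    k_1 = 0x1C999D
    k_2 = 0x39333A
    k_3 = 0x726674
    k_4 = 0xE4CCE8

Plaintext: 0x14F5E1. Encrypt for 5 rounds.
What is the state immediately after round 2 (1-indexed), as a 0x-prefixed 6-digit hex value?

s_0 = plaintext = 0x14F5E1
s_1 = Round(s_0, k_0) = 0x5E1580
s_2 = Round(s_1, k_1) = 0x58036C
s_3 = Round(s_2, k_2) = 0x36C5F1
s_4 = Round(s_3, k_3) = 0x5F18FB
s_5 = Round(s_4, k_4) = 0x8FB77A

0x58036C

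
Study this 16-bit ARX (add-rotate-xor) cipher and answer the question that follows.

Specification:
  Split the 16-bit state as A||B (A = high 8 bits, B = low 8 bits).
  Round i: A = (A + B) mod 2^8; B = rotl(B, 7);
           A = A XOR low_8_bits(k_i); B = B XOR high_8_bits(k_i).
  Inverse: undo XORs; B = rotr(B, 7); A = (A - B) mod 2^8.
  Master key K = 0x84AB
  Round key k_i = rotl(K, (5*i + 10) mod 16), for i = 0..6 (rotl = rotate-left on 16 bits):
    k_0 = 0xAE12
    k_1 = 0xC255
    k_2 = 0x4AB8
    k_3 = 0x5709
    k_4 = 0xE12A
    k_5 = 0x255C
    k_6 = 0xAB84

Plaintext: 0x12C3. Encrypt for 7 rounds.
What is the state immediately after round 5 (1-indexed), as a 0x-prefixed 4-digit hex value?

s_0 = plaintext = 0x12C3
s_1 = Round(s_0, k_0) = 0xC74F
s_2 = Round(s_1, k_1) = 0x4365
s_3 = Round(s_2, k_2) = 0x10F8
s_4 = Round(s_3, k_3) = 0x012B
s_5 = Round(s_4, k_4) = 0x0674
s_6 = Round(s_5, k_5) = 0x261F
s_7 = Round(s_6, k_6) = 0xC124

0x0674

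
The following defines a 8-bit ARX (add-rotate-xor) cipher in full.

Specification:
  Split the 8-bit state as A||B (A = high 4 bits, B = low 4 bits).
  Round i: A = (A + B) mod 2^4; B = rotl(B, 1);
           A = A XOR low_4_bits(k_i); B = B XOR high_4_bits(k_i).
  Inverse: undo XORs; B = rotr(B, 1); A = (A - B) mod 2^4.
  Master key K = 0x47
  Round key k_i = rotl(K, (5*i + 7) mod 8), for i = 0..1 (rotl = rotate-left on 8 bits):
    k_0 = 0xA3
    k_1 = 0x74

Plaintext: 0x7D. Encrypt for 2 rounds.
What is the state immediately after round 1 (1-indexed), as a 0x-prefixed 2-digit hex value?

0x71

s_0 = plaintext = 0x7D
s_1 = Round(s_0, k_0) = 0x71
s_2 = Round(s_1, k_1) = 0xC5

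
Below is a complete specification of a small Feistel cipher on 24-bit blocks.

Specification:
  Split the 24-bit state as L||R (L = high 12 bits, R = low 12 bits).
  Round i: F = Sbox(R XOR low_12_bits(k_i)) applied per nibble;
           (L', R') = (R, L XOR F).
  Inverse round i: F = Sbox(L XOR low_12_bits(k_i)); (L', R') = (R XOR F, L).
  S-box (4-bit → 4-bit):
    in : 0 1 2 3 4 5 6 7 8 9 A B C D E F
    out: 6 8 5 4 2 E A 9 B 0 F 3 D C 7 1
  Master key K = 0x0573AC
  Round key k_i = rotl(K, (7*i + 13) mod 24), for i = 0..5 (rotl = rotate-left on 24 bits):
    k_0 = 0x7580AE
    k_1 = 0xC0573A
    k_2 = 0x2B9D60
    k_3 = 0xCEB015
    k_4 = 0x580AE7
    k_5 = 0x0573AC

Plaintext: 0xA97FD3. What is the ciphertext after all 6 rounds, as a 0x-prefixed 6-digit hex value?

s_0 = plaintext = 0xA97FD3
s_1 = Round(s_0, k_0) = 0xFD3B0B
s_2 = Round(s_1, k_1) = 0xB0B29B
s_3 = Round(s_2, k_2) = 0x29BA18
s_4 = Round(s_3, k_3) = 0xA18DF7
s_5 = Round(s_4, k_4) = 0xDF739E
s_6 = Round(s_5, k_5) = 0x39EBB2

0x39EBB2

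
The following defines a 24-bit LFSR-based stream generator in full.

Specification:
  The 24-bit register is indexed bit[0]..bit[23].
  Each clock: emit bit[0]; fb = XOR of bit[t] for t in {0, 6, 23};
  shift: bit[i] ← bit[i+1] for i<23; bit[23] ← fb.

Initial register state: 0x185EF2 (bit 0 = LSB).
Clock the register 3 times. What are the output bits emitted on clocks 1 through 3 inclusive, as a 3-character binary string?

reg_0 = 0x185EF2
clock 1: out=0, reg = 0x8C2F79
clock 2: out=1, reg = 0xC617BC
clock 3: out=0, reg = 0xE30BDE

010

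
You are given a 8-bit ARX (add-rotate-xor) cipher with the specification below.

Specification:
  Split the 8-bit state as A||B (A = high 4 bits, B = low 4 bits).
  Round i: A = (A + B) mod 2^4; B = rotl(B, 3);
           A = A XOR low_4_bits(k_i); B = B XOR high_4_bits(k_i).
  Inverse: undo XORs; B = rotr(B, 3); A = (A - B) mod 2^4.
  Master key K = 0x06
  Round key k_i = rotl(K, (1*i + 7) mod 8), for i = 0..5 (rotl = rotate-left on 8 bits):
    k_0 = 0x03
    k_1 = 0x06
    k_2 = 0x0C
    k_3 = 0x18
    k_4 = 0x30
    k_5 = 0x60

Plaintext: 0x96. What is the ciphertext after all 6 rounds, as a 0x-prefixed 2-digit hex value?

s_0 = plaintext = 0x96
s_1 = Round(s_0, k_0) = 0xC3
s_2 = Round(s_1, k_1) = 0x99
s_3 = Round(s_2, k_2) = 0xEC
s_4 = Round(s_3, k_3) = 0x27
s_5 = Round(s_4, k_4) = 0x98
s_6 = Round(s_5, k_5) = 0x12

0x12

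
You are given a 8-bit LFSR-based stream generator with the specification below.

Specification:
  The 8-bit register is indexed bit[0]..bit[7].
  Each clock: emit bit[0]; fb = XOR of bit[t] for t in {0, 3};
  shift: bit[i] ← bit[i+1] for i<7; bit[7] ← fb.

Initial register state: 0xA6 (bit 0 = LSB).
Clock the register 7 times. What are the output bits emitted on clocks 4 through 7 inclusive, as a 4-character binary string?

0010

reg_0 = 0xA6
clock 1: out=0, reg = 0x53
clock 2: out=1, reg = 0xA9
clock 3: out=1, reg = 0x54
clock 4: out=0, reg = 0x2A
clock 5: out=0, reg = 0x95
clock 6: out=1, reg = 0xCA
clock 7: out=0, reg = 0xE5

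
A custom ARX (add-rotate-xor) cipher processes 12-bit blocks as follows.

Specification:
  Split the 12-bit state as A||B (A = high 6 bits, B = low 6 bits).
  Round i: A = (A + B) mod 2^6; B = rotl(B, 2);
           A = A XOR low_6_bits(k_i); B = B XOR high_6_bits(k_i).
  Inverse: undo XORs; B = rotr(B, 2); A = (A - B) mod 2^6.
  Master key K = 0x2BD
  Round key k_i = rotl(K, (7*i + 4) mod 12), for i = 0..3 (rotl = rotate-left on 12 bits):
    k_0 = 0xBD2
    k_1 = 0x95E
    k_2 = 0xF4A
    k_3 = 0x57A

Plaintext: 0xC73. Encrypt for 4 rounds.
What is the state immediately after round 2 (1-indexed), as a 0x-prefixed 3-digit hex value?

0x227

s_0 = plaintext = 0xC73
s_1 = Round(s_0, k_0) = 0xDA0
s_2 = Round(s_1, k_1) = 0x227
s_3 = Round(s_2, k_2) = 0x963
s_4 = Round(s_3, k_3) = 0xC9B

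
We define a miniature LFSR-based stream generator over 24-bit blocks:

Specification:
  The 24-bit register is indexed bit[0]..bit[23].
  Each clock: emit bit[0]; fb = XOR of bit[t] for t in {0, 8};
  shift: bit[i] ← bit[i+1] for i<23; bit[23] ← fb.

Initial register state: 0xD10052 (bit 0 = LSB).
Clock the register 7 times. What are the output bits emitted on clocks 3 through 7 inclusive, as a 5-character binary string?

00101

reg_0 = 0xD10052
clock 1: out=0, reg = 0x688029
clock 2: out=1, reg = 0xB44014
clock 3: out=0, reg = 0x5A200A
clock 4: out=0, reg = 0x2D1005
clock 5: out=1, reg = 0x968802
clock 6: out=0, reg = 0x4B4401
clock 7: out=1, reg = 0xA5A200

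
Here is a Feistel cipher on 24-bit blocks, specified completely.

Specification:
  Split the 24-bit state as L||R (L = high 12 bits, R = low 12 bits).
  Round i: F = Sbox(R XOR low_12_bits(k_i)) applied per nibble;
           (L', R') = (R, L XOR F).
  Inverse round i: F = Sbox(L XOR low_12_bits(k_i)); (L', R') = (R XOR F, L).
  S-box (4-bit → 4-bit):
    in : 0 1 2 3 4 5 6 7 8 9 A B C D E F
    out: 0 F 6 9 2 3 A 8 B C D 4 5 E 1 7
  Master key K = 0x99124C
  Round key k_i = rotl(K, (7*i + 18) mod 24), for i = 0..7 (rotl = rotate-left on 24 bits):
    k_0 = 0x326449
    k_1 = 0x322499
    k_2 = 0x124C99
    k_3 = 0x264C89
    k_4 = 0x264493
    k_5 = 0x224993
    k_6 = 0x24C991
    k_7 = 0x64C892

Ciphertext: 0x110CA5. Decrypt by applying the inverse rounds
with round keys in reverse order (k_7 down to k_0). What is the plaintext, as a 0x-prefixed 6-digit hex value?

0x38472D

s_0 = ciphertext = 0x110CA5
s_1 = InvRound(s_0, k_7) = 0x013110
s_2 = InvRound(s_1, k_6) = 0xDA6013
s_3 = InvRound(s_2, k_5) = 0x280DA6
s_4 = InvRound(s_3, k_4) = 0x75F280
s_5 = InvRound(s_4, k_3) = 0x66A75F
s_6 = InvRound(s_5, k_2) = 0xA2666A
s_7 = InvRound(s_6, k_1) = 0x72DA26
s_8 = InvRound(s_7, k_0) = 0x38472D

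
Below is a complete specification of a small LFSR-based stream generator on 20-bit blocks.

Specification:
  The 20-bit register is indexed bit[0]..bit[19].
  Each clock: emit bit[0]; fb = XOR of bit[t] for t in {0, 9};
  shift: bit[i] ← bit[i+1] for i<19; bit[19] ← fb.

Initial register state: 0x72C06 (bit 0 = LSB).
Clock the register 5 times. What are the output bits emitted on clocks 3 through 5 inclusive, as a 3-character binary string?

reg_0 = 0x72C06
clock 1: out=0, reg = 0x39603
clock 2: out=1, reg = 0x1CB01
clock 3: out=1, reg = 0x0E580
clock 4: out=0, reg = 0x072C0
clock 5: out=0, reg = 0x83960

100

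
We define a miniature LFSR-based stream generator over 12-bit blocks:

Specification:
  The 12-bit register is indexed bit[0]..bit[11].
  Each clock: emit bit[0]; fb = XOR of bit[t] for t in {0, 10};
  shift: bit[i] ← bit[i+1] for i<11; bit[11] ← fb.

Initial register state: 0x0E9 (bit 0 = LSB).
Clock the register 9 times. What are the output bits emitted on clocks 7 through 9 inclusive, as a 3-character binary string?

110

reg_0 = 0x0E9
clock 1: out=1, reg = 0x874
clock 2: out=0, reg = 0x43A
clock 3: out=0, reg = 0xA1D
clock 4: out=1, reg = 0xD0E
clock 5: out=0, reg = 0xE87
clock 6: out=1, reg = 0x743
clock 7: out=1, reg = 0x3A1
clock 8: out=1, reg = 0x9D0
clock 9: out=0, reg = 0x4E8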